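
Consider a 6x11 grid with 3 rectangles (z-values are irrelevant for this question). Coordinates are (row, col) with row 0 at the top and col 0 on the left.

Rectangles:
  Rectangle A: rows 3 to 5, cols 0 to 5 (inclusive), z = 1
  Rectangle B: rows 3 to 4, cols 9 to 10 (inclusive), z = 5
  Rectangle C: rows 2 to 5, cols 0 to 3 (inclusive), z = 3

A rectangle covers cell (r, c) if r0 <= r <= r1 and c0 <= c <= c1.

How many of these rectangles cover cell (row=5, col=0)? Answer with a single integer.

Check cell (5,0):
  A: rows 3-5 cols 0-5 -> covers
  B: rows 3-4 cols 9-10 -> outside (row miss)
  C: rows 2-5 cols 0-3 -> covers
Count covering = 2

Answer: 2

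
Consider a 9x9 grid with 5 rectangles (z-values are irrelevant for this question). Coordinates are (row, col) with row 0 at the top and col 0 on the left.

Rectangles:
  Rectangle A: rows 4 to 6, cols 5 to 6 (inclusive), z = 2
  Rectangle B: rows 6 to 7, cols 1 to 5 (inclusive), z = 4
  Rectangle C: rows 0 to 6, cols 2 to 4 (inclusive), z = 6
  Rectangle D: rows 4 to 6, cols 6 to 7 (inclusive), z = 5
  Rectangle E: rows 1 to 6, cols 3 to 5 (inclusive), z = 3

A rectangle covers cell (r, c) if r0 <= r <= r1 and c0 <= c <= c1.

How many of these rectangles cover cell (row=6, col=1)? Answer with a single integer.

Check cell (6,1):
  A: rows 4-6 cols 5-6 -> outside (col miss)
  B: rows 6-7 cols 1-5 -> covers
  C: rows 0-6 cols 2-4 -> outside (col miss)
  D: rows 4-6 cols 6-7 -> outside (col miss)
  E: rows 1-6 cols 3-5 -> outside (col miss)
Count covering = 1

Answer: 1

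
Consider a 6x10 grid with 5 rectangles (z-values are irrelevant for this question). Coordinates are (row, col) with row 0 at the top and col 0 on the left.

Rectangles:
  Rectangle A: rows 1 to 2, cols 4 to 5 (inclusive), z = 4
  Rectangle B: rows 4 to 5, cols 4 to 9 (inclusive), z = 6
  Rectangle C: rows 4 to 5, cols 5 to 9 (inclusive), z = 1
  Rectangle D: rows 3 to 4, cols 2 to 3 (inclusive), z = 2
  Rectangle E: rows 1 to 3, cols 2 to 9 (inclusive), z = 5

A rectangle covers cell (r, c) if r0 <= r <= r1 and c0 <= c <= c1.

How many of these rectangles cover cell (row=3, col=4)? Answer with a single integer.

Answer: 1

Derivation:
Check cell (3,4):
  A: rows 1-2 cols 4-5 -> outside (row miss)
  B: rows 4-5 cols 4-9 -> outside (row miss)
  C: rows 4-5 cols 5-9 -> outside (row miss)
  D: rows 3-4 cols 2-3 -> outside (col miss)
  E: rows 1-3 cols 2-9 -> covers
Count covering = 1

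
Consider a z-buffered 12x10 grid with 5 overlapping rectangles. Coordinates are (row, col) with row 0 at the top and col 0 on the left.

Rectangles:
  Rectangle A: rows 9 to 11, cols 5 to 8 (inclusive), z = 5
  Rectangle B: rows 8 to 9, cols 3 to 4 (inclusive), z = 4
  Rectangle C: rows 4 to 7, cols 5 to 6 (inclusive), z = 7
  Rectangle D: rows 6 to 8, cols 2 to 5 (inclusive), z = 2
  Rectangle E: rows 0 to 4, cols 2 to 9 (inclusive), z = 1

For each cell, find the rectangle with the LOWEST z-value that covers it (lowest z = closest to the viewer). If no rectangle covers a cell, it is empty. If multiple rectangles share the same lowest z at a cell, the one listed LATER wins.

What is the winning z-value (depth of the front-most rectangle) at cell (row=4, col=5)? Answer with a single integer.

Answer: 1

Derivation:
Check cell (4,5):
  A: rows 9-11 cols 5-8 -> outside (row miss)
  B: rows 8-9 cols 3-4 -> outside (row miss)
  C: rows 4-7 cols 5-6 z=7 -> covers; best now C (z=7)
  D: rows 6-8 cols 2-5 -> outside (row miss)
  E: rows 0-4 cols 2-9 z=1 -> covers; best now E (z=1)
Winner: E at z=1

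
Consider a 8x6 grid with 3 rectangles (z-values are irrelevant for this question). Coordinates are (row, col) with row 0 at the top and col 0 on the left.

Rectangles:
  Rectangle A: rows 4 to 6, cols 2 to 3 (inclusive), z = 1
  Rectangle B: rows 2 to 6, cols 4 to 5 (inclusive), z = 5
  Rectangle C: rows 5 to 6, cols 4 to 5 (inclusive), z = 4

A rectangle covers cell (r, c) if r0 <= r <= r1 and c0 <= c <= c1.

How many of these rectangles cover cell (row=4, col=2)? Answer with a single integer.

Answer: 1

Derivation:
Check cell (4,2):
  A: rows 4-6 cols 2-3 -> covers
  B: rows 2-6 cols 4-5 -> outside (col miss)
  C: rows 5-6 cols 4-5 -> outside (row miss)
Count covering = 1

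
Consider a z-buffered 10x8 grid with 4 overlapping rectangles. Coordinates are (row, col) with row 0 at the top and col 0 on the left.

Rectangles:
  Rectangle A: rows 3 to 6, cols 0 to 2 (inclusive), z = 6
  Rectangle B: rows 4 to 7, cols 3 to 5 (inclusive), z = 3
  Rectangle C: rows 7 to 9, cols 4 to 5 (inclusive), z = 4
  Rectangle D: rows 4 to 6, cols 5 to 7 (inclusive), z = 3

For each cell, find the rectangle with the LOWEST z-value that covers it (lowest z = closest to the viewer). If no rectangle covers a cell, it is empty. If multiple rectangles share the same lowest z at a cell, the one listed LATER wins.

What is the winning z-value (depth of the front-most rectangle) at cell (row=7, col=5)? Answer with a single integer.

Check cell (7,5):
  A: rows 3-6 cols 0-2 -> outside (row miss)
  B: rows 4-7 cols 3-5 z=3 -> covers; best now B (z=3)
  C: rows 7-9 cols 4-5 z=4 -> covers; best now B (z=3)
  D: rows 4-6 cols 5-7 -> outside (row miss)
Winner: B at z=3

Answer: 3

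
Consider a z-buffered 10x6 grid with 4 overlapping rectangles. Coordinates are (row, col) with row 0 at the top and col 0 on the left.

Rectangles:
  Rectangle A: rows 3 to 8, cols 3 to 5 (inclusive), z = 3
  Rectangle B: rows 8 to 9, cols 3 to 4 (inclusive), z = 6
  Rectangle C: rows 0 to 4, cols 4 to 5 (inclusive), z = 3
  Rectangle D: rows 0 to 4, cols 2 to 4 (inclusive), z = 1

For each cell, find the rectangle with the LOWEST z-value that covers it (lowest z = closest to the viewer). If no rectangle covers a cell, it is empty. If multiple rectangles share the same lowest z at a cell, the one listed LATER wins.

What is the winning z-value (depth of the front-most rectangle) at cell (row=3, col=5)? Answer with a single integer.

Check cell (3,5):
  A: rows 3-8 cols 3-5 z=3 -> covers; best now A (z=3)
  B: rows 8-9 cols 3-4 -> outside (row miss)
  C: rows 0-4 cols 4-5 z=3 -> covers; best now C (z=3)
  D: rows 0-4 cols 2-4 -> outside (col miss)
Winner: C at z=3

Answer: 3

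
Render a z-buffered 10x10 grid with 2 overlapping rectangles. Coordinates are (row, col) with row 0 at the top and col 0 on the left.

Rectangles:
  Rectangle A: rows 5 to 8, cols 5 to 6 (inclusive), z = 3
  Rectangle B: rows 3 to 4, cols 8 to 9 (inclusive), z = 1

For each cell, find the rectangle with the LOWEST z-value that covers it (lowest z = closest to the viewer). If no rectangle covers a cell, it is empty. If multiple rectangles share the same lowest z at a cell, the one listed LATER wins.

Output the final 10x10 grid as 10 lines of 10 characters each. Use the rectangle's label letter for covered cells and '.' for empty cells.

..........
..........
..........
........BB
........BB
.....AA...
.....AA...
.....AA...
.....AA...
..........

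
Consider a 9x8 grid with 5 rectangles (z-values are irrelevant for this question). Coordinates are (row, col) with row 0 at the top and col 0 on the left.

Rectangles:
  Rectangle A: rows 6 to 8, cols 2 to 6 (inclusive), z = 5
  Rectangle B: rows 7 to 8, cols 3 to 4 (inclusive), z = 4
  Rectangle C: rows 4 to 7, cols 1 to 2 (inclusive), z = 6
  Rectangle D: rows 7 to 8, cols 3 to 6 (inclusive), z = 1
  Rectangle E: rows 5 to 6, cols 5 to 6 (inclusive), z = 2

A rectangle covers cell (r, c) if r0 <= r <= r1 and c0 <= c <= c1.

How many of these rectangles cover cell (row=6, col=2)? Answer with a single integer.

Check cell (6,2):
  A: rows 6-8 cols 2-6 -> covers
  B: rows 7-8 cols 3-4 -> outside (row miss)
  C: rows 4-7 cols 1-2 -> covers
  D: rows 7-8 cols 3-6 -> outside (row miss)
  E: rows 5-6 cols 5-6 -> outside (col miss)
Count covering = 2

Answer: 2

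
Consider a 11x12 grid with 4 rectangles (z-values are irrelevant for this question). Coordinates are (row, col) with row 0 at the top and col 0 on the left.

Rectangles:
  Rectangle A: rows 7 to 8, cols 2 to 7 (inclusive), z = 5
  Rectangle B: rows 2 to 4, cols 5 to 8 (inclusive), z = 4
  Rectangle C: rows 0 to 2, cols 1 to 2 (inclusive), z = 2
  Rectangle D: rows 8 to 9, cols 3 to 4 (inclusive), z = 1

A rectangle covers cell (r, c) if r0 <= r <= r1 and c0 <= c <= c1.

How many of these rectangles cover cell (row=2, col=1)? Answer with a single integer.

Answer: 1

Derivation:
Check cell (2,1):
  A: rows 7-8 cols 2-7 -> outside (row miss)
  B: rows 2-4 cols 5-8 -> outside (col miss)
  C: rows 0-2 cols 1-2 -> covers
  D: rows 8-9 cols 3-4 -> outside (row miss)
Count covering = 1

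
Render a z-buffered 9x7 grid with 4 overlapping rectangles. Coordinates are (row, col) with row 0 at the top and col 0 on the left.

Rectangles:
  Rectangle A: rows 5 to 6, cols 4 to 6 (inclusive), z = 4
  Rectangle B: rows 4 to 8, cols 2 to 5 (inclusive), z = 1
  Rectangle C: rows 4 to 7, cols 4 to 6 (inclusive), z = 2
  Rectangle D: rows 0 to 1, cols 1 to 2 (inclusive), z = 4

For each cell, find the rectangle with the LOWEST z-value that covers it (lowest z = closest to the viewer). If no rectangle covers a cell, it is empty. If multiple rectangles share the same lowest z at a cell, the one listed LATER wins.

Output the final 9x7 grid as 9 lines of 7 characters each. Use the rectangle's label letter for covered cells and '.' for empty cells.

.DD....
.DD....
.......
.......
..BBBBC
..BBBBC
..BBBBC
..BBBBC
..BBBB.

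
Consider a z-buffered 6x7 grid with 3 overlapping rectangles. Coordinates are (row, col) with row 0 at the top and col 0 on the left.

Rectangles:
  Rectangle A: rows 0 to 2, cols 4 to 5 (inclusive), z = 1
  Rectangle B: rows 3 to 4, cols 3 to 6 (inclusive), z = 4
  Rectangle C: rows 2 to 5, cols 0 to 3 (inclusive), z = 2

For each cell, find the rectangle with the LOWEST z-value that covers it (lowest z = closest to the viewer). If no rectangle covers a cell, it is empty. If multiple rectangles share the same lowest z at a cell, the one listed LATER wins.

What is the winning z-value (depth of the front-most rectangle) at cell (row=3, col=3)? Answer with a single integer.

Answer: 2

Derivation:
Check cell (3,3):
  A: rows 0-2 cols 4-5 -> outside (row miss)
  B: rows 3-4 cols 3-6 z=4 -> covers; best now B (z=4)
  C: rows 2-5 cols 0-3 z=2 -> covers; best now C (z=2)
Winner: C at z=2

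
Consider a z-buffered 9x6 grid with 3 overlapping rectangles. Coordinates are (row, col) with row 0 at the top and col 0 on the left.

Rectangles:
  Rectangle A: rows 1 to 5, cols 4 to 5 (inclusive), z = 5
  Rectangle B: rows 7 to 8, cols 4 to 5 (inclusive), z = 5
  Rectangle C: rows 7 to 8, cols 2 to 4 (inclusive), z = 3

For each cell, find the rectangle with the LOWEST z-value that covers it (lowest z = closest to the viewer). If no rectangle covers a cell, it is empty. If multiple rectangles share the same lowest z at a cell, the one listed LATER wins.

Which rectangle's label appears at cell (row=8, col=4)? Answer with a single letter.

Answer: C

Derivation:
Check cell (8,4):
  A: rows 1-5 cols 4-5 -> outside (row miss)
  B: rows 7-8 cols 4-5 z=5 -> covers; best now B (z=5)
  C: rows 7-8 cols 2-4 z=3 -> covers; best now C (z=3)
Winner: C at z=3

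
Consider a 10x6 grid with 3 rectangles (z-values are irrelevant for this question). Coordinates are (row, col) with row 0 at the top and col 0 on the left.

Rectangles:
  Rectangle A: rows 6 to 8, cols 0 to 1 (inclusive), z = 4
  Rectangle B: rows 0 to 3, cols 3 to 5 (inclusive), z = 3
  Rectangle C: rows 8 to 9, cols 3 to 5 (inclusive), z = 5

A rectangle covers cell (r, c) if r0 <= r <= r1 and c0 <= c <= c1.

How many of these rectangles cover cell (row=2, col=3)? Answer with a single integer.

Answer: 1

Derivation:
Check cell (2,3):
  A: rows 6-8 cols 0-1 -> outside (row miss)
  B: rows 0-3 cols 3-5 -> covers
  C: rows 8-9 cols 3-5 -> outside (row miss)
Count covering = 1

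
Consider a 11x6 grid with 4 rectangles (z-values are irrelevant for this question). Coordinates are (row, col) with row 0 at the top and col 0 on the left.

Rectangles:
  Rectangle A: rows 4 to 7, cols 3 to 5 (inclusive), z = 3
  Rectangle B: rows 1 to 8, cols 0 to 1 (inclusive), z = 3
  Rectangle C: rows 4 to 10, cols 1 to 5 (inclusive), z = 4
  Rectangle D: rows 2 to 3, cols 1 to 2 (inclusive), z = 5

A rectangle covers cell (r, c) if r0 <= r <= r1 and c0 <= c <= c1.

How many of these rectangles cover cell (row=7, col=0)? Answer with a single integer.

Check cell (7,0):
  A: rows 4-7 cols 3-5 -> outside (col miss)
  B: rows 1-8 cols 0-1 -> covers
  C: rows 4-10 cols 1-5 -> outside (col miss)
  D: rows 2-3 cols 1-2 -> outside (row miss)
Count covering = 1

Answer: 1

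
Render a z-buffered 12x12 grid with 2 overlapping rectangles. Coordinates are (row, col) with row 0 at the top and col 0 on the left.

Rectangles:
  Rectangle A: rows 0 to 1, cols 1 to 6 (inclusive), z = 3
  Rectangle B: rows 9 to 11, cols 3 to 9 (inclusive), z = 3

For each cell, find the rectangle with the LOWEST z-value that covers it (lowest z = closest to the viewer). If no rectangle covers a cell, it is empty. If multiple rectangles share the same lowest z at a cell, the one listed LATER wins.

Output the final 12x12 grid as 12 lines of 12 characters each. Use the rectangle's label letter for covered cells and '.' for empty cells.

.AAAAAA.....
.AAAAAA.....
............
............
............
............
............
............
............
...BBBBBBB..
...BBBBBBB..
...BBBBBBB..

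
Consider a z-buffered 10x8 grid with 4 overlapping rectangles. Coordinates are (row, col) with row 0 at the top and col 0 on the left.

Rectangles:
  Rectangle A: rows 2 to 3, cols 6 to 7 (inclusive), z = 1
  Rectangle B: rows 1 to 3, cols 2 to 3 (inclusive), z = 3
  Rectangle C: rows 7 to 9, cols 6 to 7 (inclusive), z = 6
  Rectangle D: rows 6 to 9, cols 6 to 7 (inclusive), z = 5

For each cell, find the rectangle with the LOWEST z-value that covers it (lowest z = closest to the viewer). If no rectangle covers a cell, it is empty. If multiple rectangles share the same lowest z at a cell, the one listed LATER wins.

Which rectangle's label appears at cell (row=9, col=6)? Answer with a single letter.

Check cell (9,6):
  A: rows 2-3 cols 6-7 -> outside (row miss)
  B: rows 1-3 cols 2-3 -> outside (row miss)
  C: rows 7-9 cols 6-7 z=6 -> covers; best now C (z=6)
  D: rows 6-9 cols 6-7 z=5 -> covers; best now D (z=5)
Winner: D at z=5

Answer: D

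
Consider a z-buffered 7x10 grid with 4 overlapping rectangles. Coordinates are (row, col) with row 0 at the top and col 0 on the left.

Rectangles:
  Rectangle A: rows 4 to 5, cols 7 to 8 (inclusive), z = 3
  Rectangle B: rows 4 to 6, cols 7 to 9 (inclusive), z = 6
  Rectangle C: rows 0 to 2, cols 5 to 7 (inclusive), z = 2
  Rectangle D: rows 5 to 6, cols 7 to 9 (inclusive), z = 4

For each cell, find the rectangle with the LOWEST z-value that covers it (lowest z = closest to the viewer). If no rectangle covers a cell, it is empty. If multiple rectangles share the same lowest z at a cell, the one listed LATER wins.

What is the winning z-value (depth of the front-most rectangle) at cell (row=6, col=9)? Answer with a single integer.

Answer: 4

Derivation:
Check cell (6,9):
  A: rows 4-5 cols 7-8 -> outside (row miss)
  B: rows 4-6 cols 7-9 z=6 -> covers; best now B (z=6)
  C: rows 0-2 cols 5-7 -> outside (row miss)
  D: rows 5-6 cols 7-9 z=4 -> covers; best now D (z=4)
Winner: D at z=4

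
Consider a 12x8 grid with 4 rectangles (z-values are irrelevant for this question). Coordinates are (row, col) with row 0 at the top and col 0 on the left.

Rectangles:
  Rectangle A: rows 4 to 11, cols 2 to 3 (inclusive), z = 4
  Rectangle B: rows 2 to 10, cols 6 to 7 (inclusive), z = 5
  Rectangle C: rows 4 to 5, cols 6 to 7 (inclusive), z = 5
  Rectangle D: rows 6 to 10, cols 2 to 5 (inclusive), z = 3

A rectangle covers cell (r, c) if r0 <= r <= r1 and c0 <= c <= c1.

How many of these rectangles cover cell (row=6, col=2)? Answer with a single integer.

Check cell (6,2):
  A: rows 4-11 cols 2-3 -> covers
  B: rows 2-10 cols 6-7 -> outside (col miss)
  C: rows 4-5 cols 6-7 -> outside (row miss)
  D: rows 6-10 cols 2-5 -> covers
Count covering = 2

Answer: 2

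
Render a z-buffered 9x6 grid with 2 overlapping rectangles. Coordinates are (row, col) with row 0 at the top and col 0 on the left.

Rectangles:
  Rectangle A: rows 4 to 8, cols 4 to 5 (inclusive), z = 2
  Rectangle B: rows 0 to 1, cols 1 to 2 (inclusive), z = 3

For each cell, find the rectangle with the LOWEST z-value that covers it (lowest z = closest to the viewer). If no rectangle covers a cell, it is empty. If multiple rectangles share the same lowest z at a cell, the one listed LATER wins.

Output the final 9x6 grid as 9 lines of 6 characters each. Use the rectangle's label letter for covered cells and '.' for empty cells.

.BB...
.BB...
......
......
....AA
....AA
....AA
....AA
....AA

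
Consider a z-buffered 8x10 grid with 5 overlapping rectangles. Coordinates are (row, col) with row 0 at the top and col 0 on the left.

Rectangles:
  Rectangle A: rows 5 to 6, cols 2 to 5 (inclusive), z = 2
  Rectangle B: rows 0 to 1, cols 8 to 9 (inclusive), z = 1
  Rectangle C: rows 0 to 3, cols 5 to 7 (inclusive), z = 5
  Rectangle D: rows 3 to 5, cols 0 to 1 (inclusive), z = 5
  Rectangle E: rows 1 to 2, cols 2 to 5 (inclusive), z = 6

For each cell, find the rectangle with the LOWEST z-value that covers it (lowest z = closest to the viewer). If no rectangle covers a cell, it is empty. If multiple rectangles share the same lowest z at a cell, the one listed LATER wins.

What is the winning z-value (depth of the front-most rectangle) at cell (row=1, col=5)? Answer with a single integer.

Answer: 5

Derivation:
Check cell (1,5):
  A: rows 5-6 cols 2-5 -> outside (row miss)
  B: rows 0-1 cols 8-9 -> outside (col miss)
  C: rows 0-3 cols 5-7 z=5 -> covers; best now C (z=5)
  D: rows 3-5 cols 0-1 -> outside (row miss)
  E: rows 1-2 cols 2-5 z=6 -> covers; best now C (z=5)
Winner: C at z=5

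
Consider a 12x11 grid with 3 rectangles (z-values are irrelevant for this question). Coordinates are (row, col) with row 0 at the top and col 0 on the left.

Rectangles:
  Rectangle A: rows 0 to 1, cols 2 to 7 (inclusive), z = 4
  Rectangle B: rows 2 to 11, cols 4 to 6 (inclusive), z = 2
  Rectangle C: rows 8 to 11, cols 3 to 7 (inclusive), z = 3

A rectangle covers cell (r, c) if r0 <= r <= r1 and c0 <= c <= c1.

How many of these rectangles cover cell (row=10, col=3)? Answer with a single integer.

Answer: 1

Derivation:
Check cell (10,3):
  A: rows 0-1 cols 2-7 -> outside (row miss)
  B: rows 2-11 cols 4-6 -> outside (col miss)
  C: rows 8-11 cols 3-7 -> covers
Count covering = 1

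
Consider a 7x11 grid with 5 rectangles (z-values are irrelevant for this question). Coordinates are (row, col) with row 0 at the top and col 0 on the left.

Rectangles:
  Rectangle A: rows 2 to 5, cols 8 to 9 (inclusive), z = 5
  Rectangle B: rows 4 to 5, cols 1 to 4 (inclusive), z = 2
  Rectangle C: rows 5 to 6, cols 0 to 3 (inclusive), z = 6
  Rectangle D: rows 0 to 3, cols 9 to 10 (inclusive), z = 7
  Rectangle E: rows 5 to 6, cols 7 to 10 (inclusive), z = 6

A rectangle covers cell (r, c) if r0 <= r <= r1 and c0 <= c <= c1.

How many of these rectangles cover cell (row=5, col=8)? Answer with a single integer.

Check cell (5,8):
  A: rows 2-5 cols 8-9 -> covers
  B: rows 4-5 cols 1-4 -> outside (col miss)
  C: rows 5-6 cols 0-3 -> outside (col miss)
  D: rows 0-3 cols 9-10 -> outside (row miss)
  E: rows 5-6 cols 7-10 -> covers
Count covering = 2

Answer: 2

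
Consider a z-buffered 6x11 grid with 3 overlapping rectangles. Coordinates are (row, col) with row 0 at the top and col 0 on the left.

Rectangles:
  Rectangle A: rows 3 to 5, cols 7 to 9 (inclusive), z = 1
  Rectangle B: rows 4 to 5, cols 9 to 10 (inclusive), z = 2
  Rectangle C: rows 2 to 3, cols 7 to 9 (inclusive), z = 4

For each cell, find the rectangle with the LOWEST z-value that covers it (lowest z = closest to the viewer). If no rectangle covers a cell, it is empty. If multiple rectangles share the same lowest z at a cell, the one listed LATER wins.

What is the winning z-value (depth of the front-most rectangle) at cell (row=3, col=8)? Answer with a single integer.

Answer: 1

Derivation:
Check cell (3,8):
  A: rows 3-5 cols 7-9 z=1 -> covers; best now A (z=1)
  B: rows 4-5 cols 9-10 -> outside (row miss)
  C: rows 2-3 cols 7-9 z=4 -> covers; best now A (z=1)
Winner: A at z=1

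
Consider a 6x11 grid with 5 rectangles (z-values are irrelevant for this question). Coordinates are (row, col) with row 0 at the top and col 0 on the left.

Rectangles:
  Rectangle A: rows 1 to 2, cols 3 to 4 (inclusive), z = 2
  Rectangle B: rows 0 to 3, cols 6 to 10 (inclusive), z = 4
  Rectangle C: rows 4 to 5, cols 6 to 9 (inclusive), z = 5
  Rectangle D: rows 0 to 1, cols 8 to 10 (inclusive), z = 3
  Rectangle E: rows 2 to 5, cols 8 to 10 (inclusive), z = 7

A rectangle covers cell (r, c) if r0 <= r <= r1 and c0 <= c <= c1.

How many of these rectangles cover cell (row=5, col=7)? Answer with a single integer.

Check cell (5,7):
  A: rows 1-2 cols 3-4 -> outside (row miss)
  B: rows 0-3 cols 6-10 -> outside (row miss)
  C: rows 4-5 cols 6-9 -> covers
  D: rows 0-1 cols 8-10 -> outside (row miss)
  E: rows 2-5 cols 8-10 -> outside (col miss)
Count covering = 1

Answer: 1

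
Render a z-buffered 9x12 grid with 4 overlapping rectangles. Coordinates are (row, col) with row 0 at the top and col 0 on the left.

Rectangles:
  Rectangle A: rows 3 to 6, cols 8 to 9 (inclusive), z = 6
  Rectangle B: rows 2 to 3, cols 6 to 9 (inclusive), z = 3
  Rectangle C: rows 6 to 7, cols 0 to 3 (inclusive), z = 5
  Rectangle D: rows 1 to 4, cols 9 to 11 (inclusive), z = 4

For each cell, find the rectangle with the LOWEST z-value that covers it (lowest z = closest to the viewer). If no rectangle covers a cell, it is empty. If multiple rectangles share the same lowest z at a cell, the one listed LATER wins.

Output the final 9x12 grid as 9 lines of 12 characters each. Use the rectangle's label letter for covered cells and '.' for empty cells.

............
.........DDD
......BBBBDD
......BBBBDD
........ADDD
........AA..
CCCC....AA..
CCCC........
............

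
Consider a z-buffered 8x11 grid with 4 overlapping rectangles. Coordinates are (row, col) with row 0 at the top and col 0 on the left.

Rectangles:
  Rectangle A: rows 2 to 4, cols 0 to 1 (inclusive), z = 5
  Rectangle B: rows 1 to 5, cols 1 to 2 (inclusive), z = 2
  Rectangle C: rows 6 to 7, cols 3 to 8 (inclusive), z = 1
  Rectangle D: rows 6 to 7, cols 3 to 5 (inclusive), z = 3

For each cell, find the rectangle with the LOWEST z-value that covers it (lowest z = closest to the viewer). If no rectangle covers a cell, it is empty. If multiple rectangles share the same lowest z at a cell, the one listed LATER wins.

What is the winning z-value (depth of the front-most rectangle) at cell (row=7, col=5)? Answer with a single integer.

Answer: 1

Derivation:
Check cell (7,5):
  A: rows 2-4 cols 0-1 -> outside (row miss)
  B: rows 1-5 cols 1-2 -> outside (row miss)
  C: rows 6-7 cols 3-8 z=1 -> covers; best now C (z=1)
  D: rows 6-7 cols 3-5 z=3 -> covers; best now C (z=1)
Winner: C at z=1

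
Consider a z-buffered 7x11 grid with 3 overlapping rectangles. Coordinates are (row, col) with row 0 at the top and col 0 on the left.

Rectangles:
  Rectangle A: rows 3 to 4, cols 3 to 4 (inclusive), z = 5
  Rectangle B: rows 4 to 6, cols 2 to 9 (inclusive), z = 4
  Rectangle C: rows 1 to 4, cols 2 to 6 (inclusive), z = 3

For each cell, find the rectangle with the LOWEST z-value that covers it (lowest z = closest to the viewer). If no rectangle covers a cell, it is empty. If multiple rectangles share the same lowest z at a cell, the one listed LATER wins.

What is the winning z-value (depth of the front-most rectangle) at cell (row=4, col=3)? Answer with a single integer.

Check cell (4,3):
  A: rows 3-4 cols 3-4 z=5 -> covers; best now A (z=5)
  B: rows 4-6 cols 2-9 z=4 -> covers; best now B (z=4)
  C: rows 1-4 cols 2-6 z=3 -> covers; best now C (z=3)
Winner: C at z=3

Answer: 3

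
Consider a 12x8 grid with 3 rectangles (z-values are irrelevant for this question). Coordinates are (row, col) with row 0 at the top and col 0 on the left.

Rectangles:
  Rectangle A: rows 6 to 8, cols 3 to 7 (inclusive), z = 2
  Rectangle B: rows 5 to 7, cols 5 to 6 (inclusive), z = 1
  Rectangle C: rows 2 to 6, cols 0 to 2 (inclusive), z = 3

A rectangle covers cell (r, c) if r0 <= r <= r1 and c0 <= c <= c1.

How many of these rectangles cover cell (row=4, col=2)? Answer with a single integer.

Check cell (4,2):
  A: rows 6-8 cols 3-7 -> outside (row miss)
  B: rows 5-7 cols 5-6 -> outside (row miss)
  C: rows 2-6 cols 0-2 -> covers
Count covering = 1

Answer: 1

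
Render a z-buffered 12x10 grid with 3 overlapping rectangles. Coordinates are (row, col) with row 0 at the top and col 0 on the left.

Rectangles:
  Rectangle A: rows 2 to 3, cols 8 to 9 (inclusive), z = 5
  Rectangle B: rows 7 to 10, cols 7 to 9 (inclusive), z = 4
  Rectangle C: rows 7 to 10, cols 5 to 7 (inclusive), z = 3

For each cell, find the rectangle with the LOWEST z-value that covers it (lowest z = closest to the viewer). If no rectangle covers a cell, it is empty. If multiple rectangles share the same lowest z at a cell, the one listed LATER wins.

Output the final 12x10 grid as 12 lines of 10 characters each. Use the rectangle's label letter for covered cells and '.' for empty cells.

..........
..........
........AA
........AA
..........
..........
..........
.....CCCBB
.....CCCBB
.....CCCBB
.....CCCBB
..........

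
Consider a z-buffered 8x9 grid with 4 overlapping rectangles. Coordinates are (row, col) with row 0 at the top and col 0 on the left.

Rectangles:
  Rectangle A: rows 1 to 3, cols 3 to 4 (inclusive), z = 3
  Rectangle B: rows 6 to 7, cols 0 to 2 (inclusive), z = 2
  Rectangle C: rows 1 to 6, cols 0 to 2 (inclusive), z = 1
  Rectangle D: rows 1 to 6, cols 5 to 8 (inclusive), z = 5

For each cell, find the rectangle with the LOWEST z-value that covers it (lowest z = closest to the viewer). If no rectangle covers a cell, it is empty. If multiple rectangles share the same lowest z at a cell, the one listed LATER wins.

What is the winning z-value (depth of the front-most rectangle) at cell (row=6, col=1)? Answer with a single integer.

Check cell (6,1):
  A: rows 1-3 cols 3-4 -> outside (row miss)
  B: rows 6-7 cols 0-2 z=2 -> covers; best now B (z=2)
  C: rows 1-6 cols 0-2 z=1 -> covers; best now C (z=1)
  D: rows 1-6 cols 5-8 -> outside (col miss)
Winner: C at z=1

Answer: 1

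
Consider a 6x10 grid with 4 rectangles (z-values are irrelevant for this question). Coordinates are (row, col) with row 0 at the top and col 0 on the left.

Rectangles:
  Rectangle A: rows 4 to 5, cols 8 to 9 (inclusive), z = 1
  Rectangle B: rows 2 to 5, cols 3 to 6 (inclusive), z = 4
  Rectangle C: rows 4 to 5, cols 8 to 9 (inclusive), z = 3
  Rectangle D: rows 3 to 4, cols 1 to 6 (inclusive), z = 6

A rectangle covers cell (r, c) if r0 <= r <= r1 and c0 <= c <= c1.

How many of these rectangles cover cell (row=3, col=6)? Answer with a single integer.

Check cell (3,6):
  A: rows 4-5 cols 8-9 -> outside (row miss)
  B: rows 2-5 cols 3-6 -> covers
  C: rows 4-5 cols 8-9 -> outside (row miss)
  D: rows 3-4 cols 1-6 -> covers
Count covering = 2

Answer: 2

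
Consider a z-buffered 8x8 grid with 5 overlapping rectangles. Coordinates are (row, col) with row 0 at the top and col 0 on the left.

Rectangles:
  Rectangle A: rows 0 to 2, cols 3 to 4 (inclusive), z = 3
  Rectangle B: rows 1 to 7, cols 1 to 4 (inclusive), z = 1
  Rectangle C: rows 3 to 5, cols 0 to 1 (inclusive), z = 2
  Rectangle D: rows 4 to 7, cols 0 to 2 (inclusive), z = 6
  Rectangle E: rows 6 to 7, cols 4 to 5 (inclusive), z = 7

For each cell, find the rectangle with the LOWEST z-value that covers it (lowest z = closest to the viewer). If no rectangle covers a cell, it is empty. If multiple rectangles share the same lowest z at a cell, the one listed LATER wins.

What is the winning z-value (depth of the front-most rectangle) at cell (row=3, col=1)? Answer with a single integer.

Answer: 1

Derivation:
Check cell (3,1):
  A: rows 0-2 cols 3-4 -> outside (row miss)
  B: rows 1-7 cols 1-4 z=1 -> covers; best now B (z=1)
  C: rows 3-5 cols 0-1 z=2 -> covers; best now B (z=1)
  D: rows 4-7 cols 0-2 -> outside (row miss)
  E: rows 6-7 cols 4-5 -> outside (row miss)
Winner: B at z=1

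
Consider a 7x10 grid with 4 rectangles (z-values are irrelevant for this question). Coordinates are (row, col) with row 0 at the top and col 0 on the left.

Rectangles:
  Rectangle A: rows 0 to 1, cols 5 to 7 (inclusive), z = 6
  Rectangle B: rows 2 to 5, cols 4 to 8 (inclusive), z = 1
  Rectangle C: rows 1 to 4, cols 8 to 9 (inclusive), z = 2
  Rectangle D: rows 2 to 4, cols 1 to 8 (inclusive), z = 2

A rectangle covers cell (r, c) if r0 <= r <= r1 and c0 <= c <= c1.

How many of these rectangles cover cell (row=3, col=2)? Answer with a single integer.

Check cell (3,2):
  A: rows 0-1 cols 5-7 -> outside (row miss)
  B: rows 2-5 cols 4-8 -> outside (col miss)
  C: rows 1-4 cols 8-9 -> outside (col miss)
  D: rows 2-4 cols 1-8 -> covers
Count covering = 1

Answer: 1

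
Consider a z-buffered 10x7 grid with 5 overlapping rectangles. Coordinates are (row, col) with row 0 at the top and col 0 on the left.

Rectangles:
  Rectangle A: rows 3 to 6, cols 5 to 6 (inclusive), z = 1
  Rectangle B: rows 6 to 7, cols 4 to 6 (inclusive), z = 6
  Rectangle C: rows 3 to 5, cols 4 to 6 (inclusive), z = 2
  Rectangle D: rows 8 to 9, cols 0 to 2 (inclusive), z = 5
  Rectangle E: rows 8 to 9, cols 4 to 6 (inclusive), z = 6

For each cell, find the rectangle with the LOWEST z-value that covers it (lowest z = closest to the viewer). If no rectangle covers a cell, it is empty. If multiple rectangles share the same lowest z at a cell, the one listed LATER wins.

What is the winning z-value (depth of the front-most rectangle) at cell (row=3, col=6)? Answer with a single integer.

Check cell (3,6):
  A: rows 3-6 cols 5-6 z=1 -> covers; best now A (z=1)
  B: rows 6-7 cols 4-6 -> outside (row miss)
  C: rows 3-5 cols 4-6 z=2 -> covers; best now A (z=1)
  D: rows 8-9 cols 0-2 -> outside (row miss)
  E: rows 8-9 cols 4-6 -> outside (row miss)
Winner: A at z=1

Answer: 1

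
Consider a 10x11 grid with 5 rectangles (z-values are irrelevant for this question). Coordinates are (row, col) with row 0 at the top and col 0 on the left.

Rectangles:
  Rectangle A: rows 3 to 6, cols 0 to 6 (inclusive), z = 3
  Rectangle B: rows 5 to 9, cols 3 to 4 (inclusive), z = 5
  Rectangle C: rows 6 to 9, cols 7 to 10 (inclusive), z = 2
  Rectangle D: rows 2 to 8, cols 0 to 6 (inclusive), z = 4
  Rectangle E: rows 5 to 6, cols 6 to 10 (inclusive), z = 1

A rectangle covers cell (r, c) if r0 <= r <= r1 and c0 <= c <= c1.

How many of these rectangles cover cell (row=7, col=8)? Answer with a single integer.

Check cell (7,8):
  A: rows 3-6 cols 0-6 -> outside (row miss)
  B: rows 5-9 cols 3-4 -> outside (col miss)
  C: rows 6-9 cols 7-10 -> covers
  D: rows 2-8 cols 0-6 -> outside (col miss)
  E: rows 5-6 cols 6-10 -> outside (row miss)
Count covering = 1

Answer: 1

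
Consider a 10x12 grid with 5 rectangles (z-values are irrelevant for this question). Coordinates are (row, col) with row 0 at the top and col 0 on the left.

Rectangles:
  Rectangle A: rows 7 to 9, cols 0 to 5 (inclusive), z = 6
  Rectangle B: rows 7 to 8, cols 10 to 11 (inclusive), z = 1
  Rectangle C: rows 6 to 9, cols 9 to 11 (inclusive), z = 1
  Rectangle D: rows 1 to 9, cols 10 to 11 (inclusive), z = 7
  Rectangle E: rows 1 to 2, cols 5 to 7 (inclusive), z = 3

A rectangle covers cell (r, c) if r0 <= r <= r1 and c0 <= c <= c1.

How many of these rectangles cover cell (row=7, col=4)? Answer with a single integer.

Answer: 1

Derivation:
Check cell (7,4):
  A: rows 7-9 cols 0-5 -> covers
  B: rows 7-8 cols 10-11 -> outside (col miss)
  C: rows 6-9 cols 9-11 -> outside (col miss)
  D: rows 1-9 cols 10-11 -> outside (col miss)
  E: rows 1-2 cols 5-7 -> outside (row miss)
Count covering = 1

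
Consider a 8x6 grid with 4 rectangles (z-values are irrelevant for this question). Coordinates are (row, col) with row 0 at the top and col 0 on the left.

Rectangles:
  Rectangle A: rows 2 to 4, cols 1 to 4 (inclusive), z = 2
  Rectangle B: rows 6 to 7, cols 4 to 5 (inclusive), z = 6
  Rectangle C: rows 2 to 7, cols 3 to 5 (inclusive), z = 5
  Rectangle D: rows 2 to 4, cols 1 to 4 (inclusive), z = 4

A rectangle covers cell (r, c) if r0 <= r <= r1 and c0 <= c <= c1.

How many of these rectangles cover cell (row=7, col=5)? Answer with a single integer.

Answer: 2

Derivation:
Check cell (7,5):
  A: rows 2-4 cols 1-4 -> outside (row miss)
  B: rows 6-7 cols 4-5 -> covers
  C: rows 2-7 cols 3-5 -> covers
  D: rows 2-4 cols 1-4 -> outside (row miss)
Count covering = 2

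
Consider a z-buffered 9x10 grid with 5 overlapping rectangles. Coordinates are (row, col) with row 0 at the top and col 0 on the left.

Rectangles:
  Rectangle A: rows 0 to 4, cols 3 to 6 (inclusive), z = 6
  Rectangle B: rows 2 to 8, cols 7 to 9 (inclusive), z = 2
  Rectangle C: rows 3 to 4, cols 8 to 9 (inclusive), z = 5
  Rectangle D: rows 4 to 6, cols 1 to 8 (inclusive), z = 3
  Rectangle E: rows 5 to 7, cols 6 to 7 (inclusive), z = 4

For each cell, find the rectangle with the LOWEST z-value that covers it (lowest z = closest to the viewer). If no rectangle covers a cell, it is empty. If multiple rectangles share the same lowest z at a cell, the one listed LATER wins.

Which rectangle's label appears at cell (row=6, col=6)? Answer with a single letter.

Answer: D

Derivation:
Check cell (6,6):
  A: rows 0-4 cols 3-6 -> outside (row miss)
  B: rows 2-8 cols 7-9 -> outside (col miss)
  C: rows 3-4 cols 8-9 -> outside (row miss)
  D: rows 4-6 cols 1-8 z=3 -> covers; best now D (z=3)
  E: rows 5-7 cols 6-7 z=4 -> covers; best now D (z=3)
Winner: D at z=3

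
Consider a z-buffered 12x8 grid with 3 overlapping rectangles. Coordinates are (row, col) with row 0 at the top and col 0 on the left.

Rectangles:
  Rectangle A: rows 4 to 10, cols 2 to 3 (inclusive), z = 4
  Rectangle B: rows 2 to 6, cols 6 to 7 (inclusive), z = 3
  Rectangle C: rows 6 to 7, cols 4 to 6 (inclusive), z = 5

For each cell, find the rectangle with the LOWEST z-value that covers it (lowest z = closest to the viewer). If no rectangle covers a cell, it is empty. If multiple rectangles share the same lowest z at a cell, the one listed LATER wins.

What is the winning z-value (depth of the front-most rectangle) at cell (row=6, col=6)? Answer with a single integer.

Answer: 3

Derivation:
Check cell (6,6):
  A: rows 4-10 cols 2-3 -> outside (col miss)
  B: rows 2-6 cols 6-7 z=3 -> covers; best now B (z=3)
  C: rows 6-7 cols 4-6 z=5 -> covers; best now B (z=3)
Winner: B at z=3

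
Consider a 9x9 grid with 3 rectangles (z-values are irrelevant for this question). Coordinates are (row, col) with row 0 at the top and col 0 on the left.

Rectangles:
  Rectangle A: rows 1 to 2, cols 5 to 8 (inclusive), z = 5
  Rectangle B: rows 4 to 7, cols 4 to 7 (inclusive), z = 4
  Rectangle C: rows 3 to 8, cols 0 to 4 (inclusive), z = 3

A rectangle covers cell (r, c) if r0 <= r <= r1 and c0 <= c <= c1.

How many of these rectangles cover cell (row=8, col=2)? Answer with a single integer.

Check cell (8,2):
  A: rows 1-2 cols 5-8 -> outside (row miss)
  B: rows 4-7 cols 4-7 -> outside (row miss)
  C: rows 3-8 cols 0-4 -> covers
Count covering = 1

Answer: 1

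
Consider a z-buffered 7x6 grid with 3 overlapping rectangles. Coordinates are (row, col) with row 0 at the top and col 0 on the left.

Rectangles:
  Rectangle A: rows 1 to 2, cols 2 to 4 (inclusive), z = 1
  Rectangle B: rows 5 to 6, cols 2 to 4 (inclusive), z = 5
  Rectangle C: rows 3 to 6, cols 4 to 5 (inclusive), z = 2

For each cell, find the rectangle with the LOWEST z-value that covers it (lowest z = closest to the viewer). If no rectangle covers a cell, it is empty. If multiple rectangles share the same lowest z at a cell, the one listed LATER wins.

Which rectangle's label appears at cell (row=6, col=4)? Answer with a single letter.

Answer: C

Derivation:
Check cell (6,4):
  A: rows 1-2 cols 2-4 -> outside (row miss)
  B: rows 5-6 cols 2-4 z=5 -> covers; best now B (z=5)
  C: rows 3-6 cols 4-5 z=2 -> covers; best now C (z=2)
Winner: C at z=2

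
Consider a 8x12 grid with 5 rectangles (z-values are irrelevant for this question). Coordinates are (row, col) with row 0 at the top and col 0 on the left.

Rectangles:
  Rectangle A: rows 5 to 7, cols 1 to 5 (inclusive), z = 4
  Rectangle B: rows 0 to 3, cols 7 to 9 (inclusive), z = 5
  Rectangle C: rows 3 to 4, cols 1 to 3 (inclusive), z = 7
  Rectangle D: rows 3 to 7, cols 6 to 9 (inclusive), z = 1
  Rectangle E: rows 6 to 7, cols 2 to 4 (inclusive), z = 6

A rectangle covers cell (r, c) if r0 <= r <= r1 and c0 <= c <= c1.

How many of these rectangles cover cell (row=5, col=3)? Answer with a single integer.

Check cell (5,3):
  A: rows 5-7 cols 1-5 -> covers
  B: rows 0-3 cols 7-9 -> outside (row miss)
  C: rows 3-4 cols 1-3 -> outside (row miss)
  D: rows 3-7 cols 6-9 -> outside (col miss)
  E: rows 6-7 cols 2-4 -> outside (row miss)
Count covering = 1

Answer: 1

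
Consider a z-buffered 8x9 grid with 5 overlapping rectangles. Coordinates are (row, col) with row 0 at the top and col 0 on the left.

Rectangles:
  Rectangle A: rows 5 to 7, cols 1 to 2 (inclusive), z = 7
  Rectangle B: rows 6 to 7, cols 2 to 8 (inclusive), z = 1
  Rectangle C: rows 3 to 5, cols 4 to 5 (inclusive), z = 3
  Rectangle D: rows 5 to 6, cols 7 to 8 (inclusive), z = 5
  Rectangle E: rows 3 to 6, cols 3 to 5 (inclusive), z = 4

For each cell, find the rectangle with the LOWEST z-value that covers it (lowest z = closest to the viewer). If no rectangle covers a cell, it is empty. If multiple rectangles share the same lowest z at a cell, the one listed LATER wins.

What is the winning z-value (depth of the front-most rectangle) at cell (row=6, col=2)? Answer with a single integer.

Answer: 1

Derivation:
Check cell (6,2):
  A: rows 5-7 cols 1-2 z=7 -> covers; best now A (z=7)
  B: rows 6-7 cols 2-8 z=1 -> covers; best now B (z=1)
  C: rows 3-5 cols 4-5 -> outside (row miss)
  D: rows 5-6 cols 7-8 -> outside (col miss)
  E: rows 3-6 cols 3-5 -> outside (col miss)
Winner: B at z=1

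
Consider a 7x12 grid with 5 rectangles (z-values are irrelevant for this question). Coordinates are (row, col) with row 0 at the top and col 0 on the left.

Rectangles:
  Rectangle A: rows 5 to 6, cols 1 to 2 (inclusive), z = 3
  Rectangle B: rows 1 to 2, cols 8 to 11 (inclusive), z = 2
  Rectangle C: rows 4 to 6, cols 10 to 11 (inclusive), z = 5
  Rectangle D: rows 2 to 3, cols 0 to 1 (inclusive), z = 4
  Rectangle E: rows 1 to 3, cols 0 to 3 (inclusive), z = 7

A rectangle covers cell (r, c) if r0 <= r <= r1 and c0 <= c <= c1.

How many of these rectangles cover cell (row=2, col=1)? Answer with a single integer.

Check cell (2,1):
  A: rows 5-6 cols 1-2 -> outside (row miss)
  B: rows 1-2 cols 8-11 -> outside (col miss)
  C: rows 4-6 cols 10-11 -> outside (row miss)
  D: rows 2-3 cols 0-1 -> covers
  E: rows 1-3 cols 0-3 -> covers
Count covering = 2

Answer: 2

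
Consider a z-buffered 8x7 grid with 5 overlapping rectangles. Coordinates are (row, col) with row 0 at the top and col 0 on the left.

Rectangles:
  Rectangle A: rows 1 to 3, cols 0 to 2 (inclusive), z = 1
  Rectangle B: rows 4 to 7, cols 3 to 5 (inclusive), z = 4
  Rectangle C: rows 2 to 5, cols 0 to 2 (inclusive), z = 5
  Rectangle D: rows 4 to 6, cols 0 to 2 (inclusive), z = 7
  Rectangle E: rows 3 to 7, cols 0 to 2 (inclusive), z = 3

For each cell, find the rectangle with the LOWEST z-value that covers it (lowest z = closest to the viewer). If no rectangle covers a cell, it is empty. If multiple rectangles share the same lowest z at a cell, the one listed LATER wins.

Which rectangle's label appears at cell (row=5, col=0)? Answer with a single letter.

Check cell (5,0):
  A: rows 1-3 cols 0-2 -> outside (row miss)
  B: rows 4-7 cols 3-5 -> outside (col miss)
  C: rows 2-5 cols 0-2 z=5 -> covers; best now C (z=5)
  D: rows 4-6 cols 0-2 z=7 -> covers; best now C (z=5)
  E: rows 3-7 cols 0-2 z=3 -> covers; best now E (z=3)
Winner: E at z=3

Answer: E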